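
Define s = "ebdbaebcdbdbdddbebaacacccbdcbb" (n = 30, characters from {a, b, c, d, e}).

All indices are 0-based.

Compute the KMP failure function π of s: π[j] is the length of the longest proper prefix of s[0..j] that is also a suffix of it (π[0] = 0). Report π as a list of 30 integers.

[0, 0, 0, 0, 0, 1, 2, 0, 0, 0, 0, 0, 0, 0, 0, 0, 1, 2, 0, 0, 0, 0, 0, 0, 0, 0, 0, 0, 0, 0]

π[0] = 0
j=1 s[j]='b': π[1]=0 (border '')
j=2 s[j]='d': π[2]=0 (border '')
j=3 s[j]='b': π[3]=0 (border '')
j=4 s[j]='a': π[4]=0 (border '')
j=5 s[j]='e': π[5]=1 (border 'e')
j=6 s[j]='b': π[6]=2 (border 'eb')
j=7 s[j]='c': k: 2→0; π[7]=0 (border '')
j=8 s[j]='d': π[8]=0 (border '')
j=9 s[j]='b': π[9]=0 (border '')
j=10 s[j]='d': π[10]=0 (border '')
j=11 s[j]='b': π[11]=0 (border '')
j=12 s[j]='d': π[12]=0 (border '')
j=13 s[j]='d': π[13]=0 (border '')
j=14 s[j]='d': π[14]=0 (border '')
j=15 s[j]='b': π[15]=0 (border '')
j=16 s[j]='e': π[16]=1 (border 'e')
j=17 s[j]='b': π[17]=2 (border 'eb')
j=18 s[j]='a': k: 2→0; π[18]=0 (border '')
j=19 s[j]='a': π[19]=0 (border '')
j=20 s[j]='c': π[20]=0 (border '')
j=21 s[j]='a': π[21]=0 (border '')
j=22 s[j]='c': π[22]=0 (border '')
j=23 s[j]='c': π[23]=0 (border '')
j=24 s[j]='c': π[24]=0 (border '')
j=25 s[j]='b': π[25]=0 (border '')
j=26 s[j]='d': π[26]=0 (border '')
j=27 s[j]='c': π[27]=0 (border '')
j=28 s[j]='b': π[28]=0 (border '')
j=29 s[j]='b': π[29]=0 (border '')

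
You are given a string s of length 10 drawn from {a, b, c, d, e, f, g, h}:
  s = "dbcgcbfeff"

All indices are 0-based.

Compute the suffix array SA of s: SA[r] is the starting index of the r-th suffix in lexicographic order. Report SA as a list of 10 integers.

[1, 5, 4, 2, 0, 7, 9, 6, 8, 3]

rank | idx | suffix
   0 |   1 | bcgcbfeff
   1 |   5 | bfeff
   2 |   4 | cbfeff
   3 |   2 | cgcbfeff
   4 |   0 | dbcgcbfeff
   5 |   7 | eff
   6 |   9 | f
   7 |   6 | feff
   8 |   8 | ff
   9 |   3 | gcbfeff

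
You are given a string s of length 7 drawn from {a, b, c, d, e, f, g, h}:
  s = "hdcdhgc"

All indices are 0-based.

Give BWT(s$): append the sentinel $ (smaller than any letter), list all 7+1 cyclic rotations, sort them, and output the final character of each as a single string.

cgdhch$d

rank  rotation  last
    0  $hdcdhgc  c
    1  c$hdcdhg  g
    2  cdhgc$hd  d
    3  dcdhgc$h  h
    4  dhgc$hdc  c
    5  gc$hdcdh  h
    6  hdcdhgc$  $
    7  hgc$hdcd  d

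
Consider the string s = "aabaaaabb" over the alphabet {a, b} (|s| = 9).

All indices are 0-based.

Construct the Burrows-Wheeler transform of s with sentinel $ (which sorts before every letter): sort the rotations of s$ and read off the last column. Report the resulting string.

bba$aaabaa

rank  rotation    last
    0  $aabaaaabb  b
    1  aaaabb$aab  b
    2  aaabb$aaba  a
    3  aabaaaabb$  $
    4  aabb$aabaa  a
    5  abaaaabb$a  a
    6  abb$aabaaa  a
    7  b$aabaaaab  b
    8  baaaabb$aa  a
    9  bb$aabaaaa  a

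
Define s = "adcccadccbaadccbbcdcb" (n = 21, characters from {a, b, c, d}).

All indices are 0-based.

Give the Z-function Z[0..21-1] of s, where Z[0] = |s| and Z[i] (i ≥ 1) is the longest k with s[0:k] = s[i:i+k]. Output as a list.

Z[0]=21
i=1: i≥r, start 0; Z[1]=0
i=2: i≥r, start 0; Z[2]=0
i=3: i≥r, start 0; Z[3]=0
i=4: i≥r, start 0; Z[4]=0
i=5: i≥r, start 0; Z[5]=4 extend→box=[5,9)
i=6: min(r-i=3, Z[1]=0)=0; Z[6]=0
i=7: min(r-i=2, Z[2]=0)=0; Z[7]=0
i=8: min(r-i=1, Z[3]=0)=0; Z[8]=0
i=9: i≥r, start 0; Z[9]=0
i=10: i≥r, start 0; Z[10]=1 extend→box=[10,11)
i=11: i≥r, start 0; Z[11]=4 extend→box=[11,15)
i=12: min(r-i=3, Z[1]=0)=0; Z[12]=0
i=13: min(r-i=2, Z[2]=0)=0; Z[13]=0
i=14: min(r-i=1, Z[3]=0)=0; Z[14]=0
i=15: i≥r, start 0; Z[15]=0
i=16: i≥r, start 0; Z[16]=0
i=17: i≥r, start 0; Z[17]=0
i=18: i≥r, start 0; Z[18]=0
i=19: i≥r, start 0; Z[19]=0
i=20: i≥r, start 0; Z[20]=0

[21, 0, 0, 0, 0, 4, 0, 0, 0, 0, 1, 4, 0, 0, 0, 0, 0, 0, 0, 0, 0]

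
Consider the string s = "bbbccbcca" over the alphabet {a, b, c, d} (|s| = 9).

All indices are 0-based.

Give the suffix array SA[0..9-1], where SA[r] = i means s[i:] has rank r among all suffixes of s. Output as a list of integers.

[8, 0, 1, 5, 2, 7, 4, 6, 3]

sorted suffixes:
  #0 SA[0]=8  'a'
  #1 SA[1]=0  'bbbccbcca'
  #2 SA[2]=1  'bbccbcca'
  #3 SA[3]=5  'bcca'
  #4 SA[4]=2  'bccbcca'
  #5 SA[5]=7  'ca'
  #6 SA[6]=4  'cbcca'
  #7 SA[7]=6  'cca'
  #8 SA[8]=3  'ccbcca'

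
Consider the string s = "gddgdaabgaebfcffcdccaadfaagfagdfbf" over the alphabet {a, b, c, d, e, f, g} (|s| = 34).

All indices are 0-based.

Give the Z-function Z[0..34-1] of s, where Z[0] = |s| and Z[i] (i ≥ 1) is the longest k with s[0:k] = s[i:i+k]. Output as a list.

[34, 0, 0, 2, 0, 0, 0, 0, 1, 0, 0, 0, 0, 0, 0, 0, 0, 0, 0, 0, 0, 0, 0, 0, 0, 0, 1, 0, 0, 2, 0, 0, 0, 0]

Z[0]=34
i=1: i≥r, start 0; Z[1]=0
i=2: i≥r, start 0; Z[2]=0
i=3: i≥r, start 0; Z[3]=2 grow→box=[3,5)
i=4: min(r-i=1, Z[1]=0)=0; Z[4]=0
i=5: i≥r, start 0; Z[5]=0
i=6: i≥r, start 0; Z[6]=0
i=7: i≥r, start 0; Z[7]=0
i=8: i≥r, start 0; Z[8]=1 grow→box=[8,9)
i=9: i≥r, start 0; Z[9]=0
i=10: i≥r, start 0; Z[10]=0
i=11: i≥r, start 0; Z[11]=0
i=12: i≥r, start 0; Z[12]=0
i=13: i≥r, start 0; Z[13]=0
i=14: i≥r, start 0; Z[14]=0
i=15: i≥r, start 0; Z[15]=0
i=16: i≥r, start 0; Z[16]=0
i=17: i≥r, start 0; Z[17]=0
i=18: i≥r, start 0; Z[18]=0
i=19: i≥r, start 0; Z[19]=0
i=20: i≥r, start 0; Z[20]=0
i=21: i≥r, start 0; Z[21]=0
i=22: i≥r, start 0; Z[22]=0
i=23: i≥r, start 0; Z[23]=0
i=24: i≥r, start 0; Z[24]=0
i=25: i≥r, start 0; Z[25]=0
i=26: i≥r, start 0; Z[26]=1 grow→box=[26,27)
i=27: i≥r, start 0; Z[27]=0
i=28: i≥r, start 0; Z[28]=0
i=29: i≥r, start 0; Z[29]=2 grow→box=[29,31)
i=30: min(r-i=1, Z[1]=0)=0; Z[30]=0
i=31: i≥r, start 0; Z[31]=0
i=32: i≥r, start 0; Z[32]=0
i=33: i≥r, start 0; Z[33]=0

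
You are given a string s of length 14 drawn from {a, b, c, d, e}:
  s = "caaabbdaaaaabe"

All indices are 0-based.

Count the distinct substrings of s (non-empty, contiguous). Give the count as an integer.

84

rank→(start, suffix):
  0 → (7, 'aaaaabe')
  1 → (8, 'aaaabe')
  2 → (1, 'aaabbdaaaaabe')
  3 → (9, 'aaabe')
  4 → (2, 'aabbdaaaaabe')
  5 → (10, 'aabe')
  6 → (3, 'abbdaaaaabe')
  7 → (11, 'abe')
  8 → (4, 'bbdaaaaabe')
  9 → (5, 'bdaaaaabe')
  10 → (12, 'be')
  11 → (0, 'caaabbdaaaaabe')
  12 → (6, 'daaaaabe')
  13 → (13, 'e')

SA = [7, 8, 1, 9, 2, 10, 3, 11, 4, 5, 12, 0, 6, 13]
i: (SA[i-1],SA[i]) lcp shared
  1: (7,8) 4 'aaaa'
  2: (8,1) 3 'aaa'
  3: (1,9) 4 'aaab'
  4: (9,2) 2 'aa'
  5: (2,10) 3 'aab'
  6: (10,3) 1 'a'
  7: (3,11) 2 'ab'
  8: (11,4) 0 ''
  9: (4,5) 1 'b'
  10: (5,12) 1 'b'
  11: (12,0) 0 ''
  12: (0,6) 0 ''
  13: (6,13) 0 ''

n(n+1)/2 = 14·15/2 = 105
Σ LCP = 0 + 4 + 3 + 4 + 2 + 3 + 1 + 2 + 0 + 1 + 1 + 0 + 0 + 0 = 21
distinct = 105 − 21 = 84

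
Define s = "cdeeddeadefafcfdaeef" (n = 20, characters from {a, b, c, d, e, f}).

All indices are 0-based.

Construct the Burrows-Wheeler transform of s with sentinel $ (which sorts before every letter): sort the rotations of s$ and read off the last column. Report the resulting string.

rank  rotation               last
    0  $cdeeddeadefafcfdaeef  f
    1  adefafcfdaeef$cdeedde  e
    2  aeef$cdeeddeadefafcfd  d
    3  afcfdaeef$cdeeddeadef  f
    4  cdeeddeadefafcfdaeef$  $
    5  cfdaeef$cdeeddeadefaf  f
    6  daeef$cdeeddeadefafcf  f
    7  ddeadefafcfdaeef$cdee  e
    8  deadefafcfdaeef$cdeed  d
    9  deeddeadefafcfdaeef$c  c
   10  defafcfdaeef$cdeeddea  a
   11  eadefafcfdaeef$cdeedd  d
   12  eddeadefafcfdaeef$cde  e
   13  eeddeadefafcfdaeef$cd  d
   14  eef$cdeeddeadefafcfda  a
   15  ef$cdeeddeadefafcfdae  e
   16  efafcfdaeef$cdeeddead  d
   17  f$cdeeddeadefafcfdaee  e
   18  fafcfdaeef$cdeeddeade  e
   19  fcfdaeef$cdeeddeadefa  a
   20  fdaeef$cdeeddeadefafc  c

fedf$ffedcadedaedeeac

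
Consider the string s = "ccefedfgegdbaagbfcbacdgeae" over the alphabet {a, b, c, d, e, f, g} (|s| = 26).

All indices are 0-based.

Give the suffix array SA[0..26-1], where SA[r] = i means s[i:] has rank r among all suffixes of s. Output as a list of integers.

rank | idx | suffix
   0 |  12 | aagbfcbacdgeae
   1 |  19 | acdgeae
   2 |  24 | ae
   3 |  13 | agbfcbacdgeae
   4 |  11 | baagbfcbacdgeae
   5 |  18 | bacdgeae
   6 |  15 | bfcbacdgeae
   7 |  17 | cbacdgeae
   8 |   0 | ccefedfgegdbaagbfcbacdgeae
   9 |  20 | cdgeae
  10 |   1 | cefedfgegdbaagbfcbacdgeae
  11 |  10 | dbaagbfcbacdgeae
  12 |   5 | dfgegdbaagbfcbacdgeae
  13 |  21 | dgeae
  14 |  25 | e
  15 |  23 | eae
  16 |   4 | edfgegdbaagbfcbacdgeae
  17 |   2 | efedfgegdbaagbfcbacdgeae
  18 |   8 | egdbaagbfcbacdgeae
  19 |  16 | fcbacdgeae
  20 |   3 | fedfgegdbaagbfcbacdgeae
  21 |   6 | fgegdbaagbfcbacdgeae
  22 |  14 | gbfcbacdgeae
  23 |   9 | gdbaagbfcbacdgeae
  24 |  22 | geae
  25 |   7 | gegdbaagbfcbacdgeae

[12, 19, 24, 13, 11, 18, 15, 17, 0, 20, 1, 10, 5, 21, 25, 23, 4, 2, 8, 16, 3, 6, 14, 9, 22, 7]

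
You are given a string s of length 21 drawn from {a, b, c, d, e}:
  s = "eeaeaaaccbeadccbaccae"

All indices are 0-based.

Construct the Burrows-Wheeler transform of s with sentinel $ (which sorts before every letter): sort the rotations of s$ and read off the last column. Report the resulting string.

eeabaececccccadaaaabe$

rank  rotation                last
    0  $eeaeaaaccbeadccbaccae  e
    1  aaaccbeadccbaccae$eeae  e
    2  aaccbeadccbaccae$eeaea  a
    3  accae$eeaeaaaccbeadccb  b
    4  accbeadccbaccae$eeaeaa  a
    5  adccbaccae$eeaeaaaccbe  e
    6  ae$eeaeaaaccbeadccbacc  c
    7  aeaaaccbeadccbaccae$ee  e
    8  baccae$eeaeaaaccbeadcc  c
    9  beadccbaccae$eeaeaaacc  c
   10  cae$eeaeaaaccbeadccbac  c
   11  cbaccae$eeaeaaaccbeadc  c
   12  cbeadccbaccae$eeaeaaac  c
   13  ccae$eeaeaaaccbeadccba  a
   14  ccbaccae$eeaeaaaccbead  d
   15  ccbeadccbaccae$eeaeaaa  a
   16  dccbaccae$eeaeaaaccbea  a
   17  e$eeaeaaaccbeadccbacca  a
   18  eaaaccbeadccbaccae$eea  a
   19  eadccbaccae$eeaeaaaccb  b
   20  eaeaaaccbeadccbaccae$e  e
   21  eeaeaaaccbeadccbaccae$  $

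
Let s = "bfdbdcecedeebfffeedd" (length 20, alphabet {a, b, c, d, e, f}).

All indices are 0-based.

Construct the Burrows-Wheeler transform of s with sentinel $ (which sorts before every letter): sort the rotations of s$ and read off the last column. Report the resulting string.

dd$ededfbeeececdfbffb

rank  rotation               last
    0  $bfdbdcecedeebfffeedd  d
    1  bdcecedeebfffeedd$bfd  d
    2  bfdbdcecedeebfffeedd$  $
    3  bfffeedd$bfdbdcecedee  e
    4  cecedeebfffeedd$bfdbd  d
    5  cedeebfffeedd$bfdbdce  e
    6  d$bfdbdcecedeebfffeed  d
    7  dbdcecedeebfffeedd$bf  f
    8  dcecedeebfffeedd$bfdb  b
    9  dd$bfdbdcecedeebfffee  e
   10  deebfffeedd$bfdbdcece  e
   11  ebfffeedd$bfdbdcecede  e
   12  ecedeebfffeedd$bfdbdc  c
   13  edd$bfdbdcecedeebfffe  e
   14  edeebfffeedd$bfdbdcec  c
   15  eebfffeedd$bfdbdceced  d
   16  eedd$bfdbdcecedeebfff  f
   17  fdbdcecedeebfffeedd$b  b
   18  feedd$bfdbdcecedeebff  f
   19  ffeedd$bfdbdcecedeebf  f
   20  fffeedd$bfdbdcecedeeb  b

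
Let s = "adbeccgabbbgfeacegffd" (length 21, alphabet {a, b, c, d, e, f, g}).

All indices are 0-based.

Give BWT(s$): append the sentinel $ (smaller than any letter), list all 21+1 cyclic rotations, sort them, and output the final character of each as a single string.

dge$abdbeacfafbcfggcbe

rank  rotation                last
    0  $adbeccgabbbgfeacegffd  d
    1  abbbgfeacegffd$adbeccg  g
    2  acegffd$adbeccgabbbgfe  e
    3  adbeccgabbbgfeacegffd$  $
    4  bbbgfeacegffd$adbeccga  a
    5  bbgfeacegffd$adbeccgab  b
    6  beccgabbbgfeacegffd$ad  d
    7  bgfeacegffd$adbeccgabb  b
    8  ccgabbbgfeacegffd$adbe  e
    9  cegffd$adbeccgabbbgfea  a
   10  cgabbbgfeacegffd$adbec  c
   11  d$adbeccgabbbgfeacegff  f
   12  dbeccgabbbgfeacegffd$a  a
   13  eacegffd$adbeccgabbbgf  f
   14  eccgabbbgfeacegffd$adb  b
   15  egffd$adbeccgabbbgfeac  c
   16  fd$adbeccgabbbgfeacegf  f
   17  feacegffd$adbeccgabbbg  g
   18  ffd$adbeccgabbbgfeaceg  g
   19  gabbbgfeacegffd$adbecc  c
   20  gfeacegffd$adbeccgabbb  b
   21  gffd$adbeccgabbbgfeace  e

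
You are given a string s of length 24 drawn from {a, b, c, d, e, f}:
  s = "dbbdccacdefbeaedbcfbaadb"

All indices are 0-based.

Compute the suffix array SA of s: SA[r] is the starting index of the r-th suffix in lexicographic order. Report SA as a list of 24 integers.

rank | idx | suffix
   0 |  20 | aadb
   1 |   6 | acdefbeaedbcfbaadb
   2 |  21 | adb
   3 |  13 | aedbcfbaadb
   4 |  23 | b
   5 |  19 | baadb
   6 |   1 | bbdccacdefbeaedbcfbaadb
   7 |  16 | bcfbaadb
   8 |   2 | bdccacdefbeaedbcfbaadb
   9 |  11 | beaedbcfbaadb
  10 |   5 | cacdefbeaedbcfbaadb
  11 |   4 | ccacdefbeaedbcfbaadb
  12 |   7 | cdefbeaedbcfbaadb
  13 |  17 | cfbaadb
  14 |  22 | db
  15 |   0 | dbbdccacdefbeaedbcfbaadb
  16 |  15 | dbcfbaadb
  17 |   3 | dccacdefbeaedbcfbaadb
  18 |   8 | defbeaedbcfbaadb
  19 |  12 | eaedbcfbaadb
  20 |  14 | edbcfbaadb
  21 |   9 | efbeaedbcfbaadb
  22 |  18 | fbaadb
  23 |  10 | fbeaedbcfbaadb

[20, 6, 21, 13, 23, 19, 1, 16, 2, 11, 5, 4, 7, 17, 22, 0, 15, 3, 8, 12, 14, 9, 18, 10]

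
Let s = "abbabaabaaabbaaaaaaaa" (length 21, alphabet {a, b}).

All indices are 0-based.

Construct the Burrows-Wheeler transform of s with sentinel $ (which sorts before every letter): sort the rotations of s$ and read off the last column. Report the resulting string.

rank  rotation                last
    0  $abbabaabaaabbaaaaaaaa  a
    1  a$abbabaabaaabbaaaaaaa  a
    2  aa$abbabaabaaabbaaaaaa  a
    3  aaa$abbabaabaaabbaaaaa  a
    4  aaaa$abbabaabaaabbaaaa  a
    5  aaaaa$abbabaabaaabbaaa  a
    6  aaaaaa$abbabaabaaabbaa  a
    7  aaaaaaa$abbabaabaaabba  a
    8  aaaaaaaa$abbabaabaaabb  b
    9  aaabbaaaaaaaa$abbabaab  b
   10  aabaaabbaaaaaaaa$abbab  b
   11  aabbaaaaaaaa$abbabaaba  a
   12  abaaabbaaaaaaaa$abbaba  a
   13  abaabaaabbaaaaaaaa$abb  b
   14  abbaaaaaaaa$abbabaabaa  a
   15  abbabaabaaabbaaaaaaaa$  $
   16  baaaaaaaa$abbabaabaaab  b
   17  baaabbaaaaaaaa$abbabaa  a
   18  baabaaabbaaaaaaaa$abba  a
   19  babaabaaabbaaaaaaaa$ab  b
   20  bbaaaaaaaa$abbabaabaaa  a
   21  bbabaabaaabbaaaaaaaa$a  a

aaaaaaaabbbaaba$baabaa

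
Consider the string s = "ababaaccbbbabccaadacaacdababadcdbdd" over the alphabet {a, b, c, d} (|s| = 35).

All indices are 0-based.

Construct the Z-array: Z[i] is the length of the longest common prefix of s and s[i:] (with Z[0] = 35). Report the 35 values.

Z[0]=35
i=1: i≥r, start 0; Z[1]=0
i=2: i≥r, start 0; Z[2]=3 extend→box=[2,5)
i=3: min(r-i=2, Z[1]=0)=0; Z[3]=0
i=4: min(r-i=1, Z[2]=3)=1; Z[4]=1
i=5: i≥r, start 0; Z[5]=1 extend→box=[5,6)
i=6: i≥r, start 0; Z[6]=0
i=7: i≥r, start 0; Z[7]=0
i=8: i≥r, start 0; Z[8]=0
i=9: i≥r, start 0; Z[9]=0
i=10: i≥r, start 0; Z[10]=0
i=11: i≥r, start 0; Z[11]=2 extend→box=[11,13)
i=12: min(r-i=1, Z[1]=0)=0; Z[12]=0
i=13: i≥r, start 0; Z[13]=0
i=14: i≥r, start 0; Z[14]=0
i=15: i≥r, start 0; Z[15]=1 extend→box=[15,16)
i=16: i≥r, start 0; Z[16]=1 extend→box=[16,17)
i=17: i≥r, start 0; Z[17]=0
i=18: i≥r, start 0; Z[18]=1 extend→box=[18,19)
i=19: i≥r, start 0; Z[19]=0
i=20: i≥r, start 0; Z[20]=1 extend→box=[20,21)
i=21: i≥r, start 0; Z[21]=1 extend→box=[21,22)
i=22: i≥r, start 0; Z[22]=0
i=23: i≥r, start 0; Z[23]=0
i=24: i≥r, start 0; Z[24]=5 extend→box=[24,29)
i=25: min(r-i=4, Z[1]=0)=0; Z[25]=0
i=26: min(r-i=3, Z[2]=3)=3; Z[26]=3
i=27: min(r-i=2, Z[3]=0)=0; Z[27]=0
i=28: min(r-i=1, Z[4]=1)=1; Z[28]=1
i=29: i≥r, start 0; Z[29]=0
i=30: i≥r, start 0; Z[30]=0
i=31: i≥r, start 0; Z[31]=0
i=32: i≥r, start 0; Z[32]=0
i=33: i≥r, start 0; Z[33]=0
i=34: i≥r, start 0; Z[34]=0

[35, 0, 3, 0, 1, 1, 0, 0, 0, 0, 0, 2, 0, 0, 0, 1, 1, 0, 1, 0, 1, 1, 0, 0, 5, 0, 3, 0, 1, 0, 0, 0, 0, 0, 0]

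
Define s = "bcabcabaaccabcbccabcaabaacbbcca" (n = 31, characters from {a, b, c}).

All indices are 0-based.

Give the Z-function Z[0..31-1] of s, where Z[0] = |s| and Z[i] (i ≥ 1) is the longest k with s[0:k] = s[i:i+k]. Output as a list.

[31, 0, 0, 4, 0, 0, 1, 0, 0, 0, 0, 0, 2, 0, 2, 0, 0, 0, 3, 0, 0, 0, 1, 0, 0, 0, 1, 2, 0, 0, 0]

Z[0]=31
i=1: fresh scan; Z[1]=0
i=2: fresh scan; Z[2]=0
i=3: fresh scan; Z[3]=4 scan→box=[3,7)
i=4: min(r-i=3, Z[1]=0)=0; Z[4]=0
i=5: min(r-i=2, Z[2]=0)=0; Z[5]=0
i=6: min(r-i=1, Z[3]=4)=1; Z[6]=1
i=7: fresh scan; Z[7]=0
i=8: fresh scan; Z[8]=0
i=9: fresh scan; Z[9]=0
i=10: fresh scan; Z[10]=0
i=11: fresh scan; Z[11]=0
i=12: fresh scan; Z[12]=2 scan→box=[12,14)
i=13: min(r-i=1, Z[1]=0)=0; Z[13]=0
i=14: fresh scan; Z[14]=2 scan→box=[14,16)
i=15: min(r-i=1, Z[1]=0)=0; Z[15]=0
i=16: fresh scan; Z[16]=0
i=17: fresh scan; Z[17]=0
i=18: fresh scan; Z[18]=3 scan→box=[18,21)
i=19: min(r-i=2, Z[1]=0)=0; Z[19]=0
i=20: min(r-i=1, Z[2]=0)=0; Z[20]=0
i=21: fresh scan; Z[21]=0
i=22: fresh scan; Z[22]=1 scan→box=[22,23)
i=23: fresh scan; Z[23]=0
i=24: fresh scan; Z[24]=0
i=25: fresh scan; Z[25]=0
i=26: fresh scan; Z[26]=1 scan→box=[26,27)
i=27: fresh scan; Z[27]=2 scan→box=[27,29)
i=28: min(r-i=1, Z[1]=0)=0; Z[28]=0
i=29: fresh scan; Z[29]=0
i=30: fresh scan; Z[30]=0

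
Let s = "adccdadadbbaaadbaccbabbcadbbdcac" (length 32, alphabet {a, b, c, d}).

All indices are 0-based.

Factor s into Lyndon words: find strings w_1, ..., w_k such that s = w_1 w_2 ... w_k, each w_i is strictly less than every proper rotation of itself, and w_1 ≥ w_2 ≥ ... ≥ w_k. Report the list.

["adccd", "adadbb", "aaadbaccbabbcadbbdcac"]

emit factor 1: 'adccd' (i=0, period=5)
emit factor 2: 'adadbb' (i=5, period=6)
emit factor 3: 'aaadbaccbabbcadbbdcac' (i=11, period=21)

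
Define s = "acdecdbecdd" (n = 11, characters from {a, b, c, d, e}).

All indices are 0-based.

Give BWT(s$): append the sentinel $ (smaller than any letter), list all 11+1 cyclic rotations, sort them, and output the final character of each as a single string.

d$deeadcccdb

rank  rotation      last
    0  $acdecdbecdd  d
    1  acdecdbecdd$  $
    2  becdd$acdecd  d
    3  cdbecdd$acde  e
    4  cdd$acdecdbe  e
    5  cdecdbecdd$a  a
    6  d$acdecdbecd  d
    7  dbecdd$acdec  c
    8  dd$acdecdbec  c
    9  decdbecdd$ac  c
   10  ecdbecdd$acd  d
   11  ecdd$acdecdb  b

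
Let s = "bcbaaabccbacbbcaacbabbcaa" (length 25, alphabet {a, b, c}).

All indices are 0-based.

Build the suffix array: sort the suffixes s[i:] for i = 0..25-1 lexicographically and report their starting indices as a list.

rank | idx | suffix
   0 |  24 | a
   1 |  23 | aa
   2 |   3 | aaabccbacbbcaacbabbcaa
   3 |   4 | aabccbacbbcaacbabbcaa
   4 |  15 | aacbabbcaa
   5 |  19 | abbcaa
   6 |   5 | abccbacbbcaacbabbcaa
   7 |  16 | acbabbcaa
   8 |  10 | acbbcaacbabbcaa
   9 |   2 | baaabccbacbbcaacbabbcaa
  10 |  18 | babbcaa
  11 |   9 | bacbbcaacbabbcaa
  12 |  20 | bbcaa
  13 |  12 | bbcaacbabbcaa
  14 |  21 | bcaa
  15 |  13 | bcaacbabbcaa
  16 |   0 | bcbaaabccbacbbcaacbabbcaa
  17 |   6 | bccbacbbcaacbabbcaa
  18 |  22 | caa
  19 |  14 | caacbabbcaa
  20 |   1 | cbaaabccbacbbcaacbabbcaa
  21 |  17 | cbabbcaa
  22 |   8 | cbacbbcaacbabbcaa
  23 |  11 | cbbcaacbabbcaa
  24 |   7 | ccbacbbcaacbabbcaa

[24, 23, 3, 4, 15, 19, 5, 16, 10, 2, 18, 9, 20, 12, 21, 13, 0, 6, 22, 14, 1, 17, 8, 11, 7]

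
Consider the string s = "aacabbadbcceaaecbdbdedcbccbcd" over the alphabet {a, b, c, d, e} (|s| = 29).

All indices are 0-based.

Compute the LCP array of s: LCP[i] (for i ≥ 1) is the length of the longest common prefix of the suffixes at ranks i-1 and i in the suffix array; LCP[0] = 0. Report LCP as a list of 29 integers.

sorted suffixes:
  #0 SA[0]=0  'aacabbadbcceaaecbdbdedcbccbcd'
  #1 SA[1]=12  'aaecbdbdedcbccbcd'
  #2 SA[2]=3  'abbadbcceaaecbdbdedcbccbcd'
  #3 SA[3]=1  'acabbadbcceaaecbdbdedcbccbcd'
  #4 SA[4]=6  'adbcceaaecbdbdedcbccbcd'
  #5 SA[5]=13  'aecbdbdedcbccbcd'
  #6 SA[6]=5  'badbcceaaecbdbdedcbccbcd'
  #7 SA[7]=4  'bbadbcceaaecbdbdedcbccbcd'
  #8 SA[8]=23  'bccbcd'
  #9 SA[9]=8  'bcceaaecbdbdedcbccbcd'
  #10 SA[10]=26  'bcd'
  #11 SA[11]=16  'bdbdedcbccbcd'
  #12 SA[12]=18  'bdedcbccbcd'
  #13 SA[13]=2  'cabbadbcceaaecbdbdedcbccbcd'
  #14 SA[14]=22  'cbccbcd'
  #15 SA[15]=25  'cbcd'
  #16 SA[16]=15  'cbdbdedcbccbcd'
  #17 SA[17]=24  'ccbcd'
  #18 SA[18]=9  'cceaaecbdbdedcbccbcd'
  #19 SA[19]=27  'cd'
  #20 SA[20]=10  'ceaaecbdbdedcbccbcd'
  #21 SA[21]=28  'd'
  #22 SA[22]=7  'dbcceaaecbdbdedcbccbcd'
  #23 SA[23]=17  'dbdedcbccbcd'
  #24 SA[24]=21  'dcbccbcd'
  #25 SA[25]=19  'dedcbccbcd'
  #26 SA[26]=11  'eaaecbdbdedcbccbcd'
  #27 SA[27]=14  'ecbdbdedcbccbcd'
  #28 SA[28]=20  'edcbccbcd'

SA = [0, 12, 3, 1, 6, 13, 5, 4, 23, 8, 26, 16, 18, 2, 22, 25, 15, 24, 9, 27, 10, 28, 7, 17, 21, 19, 11, 14, 20]
i: (SA[i-1],SA[i]) lcp shared
  1: (0,12) 2 'aa'
  2: (12,3) 1 'a'
  3: (3,1) 1 'a'
  4: (1,6) 1 'a'
  5: (6,13) 1 'a'
  6: (13,5) 0 ''
  7: (5,4) 1 'b'
  8: (4,23) 1 'b'
  9: (23,8) 3 'bcc'
  10: (8,26) 2 'bc'
  11: (26,16) 1 'b'
  12: (16,18) 2 'bd'
  13: (18,2) 0 ''
  14: (2,22) 1 'c'
  15: (22,25) 3 'cbc'
  16: (25,15) 2 'cb'
  17: (15,24) 1 'c'
  18: (24,9) 2 'cc'
  19: (9,27) 1 'c'
  20: (27,10) 1 'c'
  21: (10,28) 0 ''
  22: (28,7) 1 'd'
  23: (7,17) 2 'db'
  24: (17,21) 1 'd'
  25: (21,19) 1 'd'
  26: (19,11) 0 ''
  27: (11,14) 1 'e'
  28: (14,20) 1 'e'

[0, 2, 1, 1, 1, 1, 0, 1, 1, 3, 2, 1, 2, 0, 1, 3, 2, 1, 2, 1, 1, 0, 1, 2, 1, 1, 0, 1, 1]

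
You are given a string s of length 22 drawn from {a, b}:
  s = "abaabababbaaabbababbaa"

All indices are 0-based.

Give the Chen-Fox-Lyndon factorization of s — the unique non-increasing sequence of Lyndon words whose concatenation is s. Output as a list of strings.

emit factor 1: 'ab' (i=0, period=2)
emit factor 2: 'aabababb' (i=2, period=8)
emit factor 3: 'aaabbababb' (i=10, period=10)
emit factor 4: 'a' (i=20, period=1)
emit factor 5: 'a' (i=21, period=1)

["ab", "aabababb", "aaabbababb", "a", "a"]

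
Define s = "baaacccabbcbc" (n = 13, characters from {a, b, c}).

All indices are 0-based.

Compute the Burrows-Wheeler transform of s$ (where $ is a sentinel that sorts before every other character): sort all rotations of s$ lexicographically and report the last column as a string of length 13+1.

cbaca$acbbcbca

rank  rotation        last
    0  $baaacccabbcbc  c
    1  aaacccabbcbc$b  b
    2  aacccabbcbc$ba  a
    3  abbcbc$baaaccc  c
    4  acccabbcbc$baa  a
    5  baaacccabbcbc$  $
    6  bbcbc$baaaccca  a
    7  bc$baaacccabbc  c
    8  bcbc$baaacccab  b
    9  c$baaacccabbcb  b
   10  cabbcbc$baaacc  c
   11  cbc$baaacccabb  b
   12  ccabbcbc$baaac  c
   13  cccabbcbc$baaa  a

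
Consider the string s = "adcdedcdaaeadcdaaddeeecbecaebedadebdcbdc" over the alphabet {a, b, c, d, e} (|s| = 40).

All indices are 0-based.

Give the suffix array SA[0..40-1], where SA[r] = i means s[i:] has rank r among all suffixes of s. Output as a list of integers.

[15, 8, 11, 0, 16, 31, 9, 26, 37, 34, 23, 28, 39, 25, 36, 22, 13, 6, 2, 14, 7, 30, 38, 35, 12, 5, 1, 17, 32, 3, 18, 10, 33, 27, 24, 21, 29, 4, 20, 19]

rank | idx | suffix
   0 |  15 | aaddeeecbecaebedadebdcbdc
   1 |   8 | aaeadcdaaddeeecbecaebedadebdcbdc
   2 |  11 | adcdaaddeeecbecaebedadebdcbdc
   3 |   0 | adcdedcdaaeadcdaaddeeecbecaebedadebdcbdc
   4 |  16 | addeeecbecaebedadebdcbdc
   5 |  31 | adebdcbdc
   6 |   9 | aeadcdaaddeeecbecaebedadebdcbdc
   7 |  26 | aebedadebdcbdc
   8 |  37 | bdc
   9 |  34 | bdcbdc
  10 |  23 | becaebedadebdcbdc
  11 |  28 | bedadebdcbdc
  12 |  39 | c
  13 |  25 | caebedadebdcbdc
  14 |  36 | cbdc
  15 |  22 | cbecaebedadebdcbdc
  16 |  13 | cdaaddeeecbecaebedadebdcbdc
  17 |   6 | cdaaeadcdaaddeeecbecaebedadebdcbdc
  18 |   2 | cdedcdaaeadcdaaddeeecbecaebedadebdcbdc
  19 |  14 | daaddeeecbecaebedadebdcbdc
  20 |   7 | daaeadcdaaddeeecbecaebedadebdcbdc
  21 |  30 | dadebdcbdc
  22 |  38 | dc
  23 |  35 | dcbdc
  24 |  12 | dcdaaddeeecbecaebedadebdcbdc
  25 |   5 | dcdaaeadcdaaddeeecbecaebedadebdcbdc
  26 |   1 | dcdedcdaaeadcdaaddeeecbecaebedadebdcbdc
  27 |  17 | ddeeecbecaebedadebdcbdc
  28 |  32 | debdcbdc
  29 |   3 | dedcdaaeadcdaaddeeecbecaebedadebdcbdc
  30 |  18 | deeecbecaebedadebdcbdc
  31 |  10 | eadcdaaddeeecbecaebedadebdcbdc
  32 |  33 | ebdcbdc
  33 |  27 | ebedadebdcbdc
  34 |  24 | ecaebedadebdcbdc
  35 |  21 | ecbecaebedadebdcbdc
  36 |  29 | edadebdcbdc
  37 |   4 | edcdaaeadcdaaddeeecbecaebedadebdcbdc
  38 |  20 | eecbecaebedadebdcbdc
  39 |  19 | eeecbecaebedadebdcbdc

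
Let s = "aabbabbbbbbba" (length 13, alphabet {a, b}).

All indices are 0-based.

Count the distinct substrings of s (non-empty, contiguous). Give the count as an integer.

60

sorted suffixes:
  #0 SA[0]=12  'a'
  #1 SA[1]=0  'aabbabbbbbbba'
  #2 SA[2]=1  'abbabbbbbbba'
  #3 SA[3]=4  'abbbbbbba'
  #4 SA[4]=11  'ba'
  #5 SA[5]=3  'babbbbbbba'
  #6 SA[6]=10  'bba'
  #7 SA[7]=2  'bbabbbbbbba'
  #8 SA[8]=9  'bbba'
  #9 SA[9]=8  'bbbba'
  #10 SA[10]=7  'bbbbba'
  #11 SA[11]=6  'bbbbbba'
  #12 SA[12]=5  'bbbbbbba'

SA = [12, 0, 1, 4, 11, 3, 10, 2, 9, 8, 7, 6, 5]
i: (SA[i-1],SA[i]) lcp shared
  1: (12,0) 1 'a'
  2: (0,1) 1 'a'
  3: (1,4) 3 'abb'
  4: (4,11) 0 ''
  5: (11,3) 2 'ba'
  6: (3,10) 1 'b'
  7: (10,2) 3 'bba'
  8: (2,9) 2 'bb'
  9: (9,8) 3 'bbb'
  10: (8,7) 4 'bbbb'
  11: (7,6) 5 'bbbbb'
  12: (6,5) 6 'bbbbbb'

n(n+1)/2 = 13·14/2 = 91
Σ LCP = 0 + 1 + 1 + 3 + 0 + 2 + 1 + 3 + 2 + 3 + 4 + 5 + 6 = 31
distinct = 91 − 31 = 60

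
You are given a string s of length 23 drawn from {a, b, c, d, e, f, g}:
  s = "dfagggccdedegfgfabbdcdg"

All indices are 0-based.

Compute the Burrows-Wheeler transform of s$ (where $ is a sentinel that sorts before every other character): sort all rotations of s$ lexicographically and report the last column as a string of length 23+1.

gffabgcdbce$cddgdgdgfega

rank  rotation                  last
    0  $dfagggccdedegfgfabbdcdg  g
    1  abbdcdg$dfagggccdedegfgf  f
    2  agggccdedegfgfabbdcdg$df  f
    3  bbdcdg$dfagggccdedegfgfa  a
    4  bdcdg$dfagggccdedegfgfab  b
    5  ccdedegfgfabbdcdg$dfaggg  g
    6  cdedegfgfabbdcdg$dfagggc  c
    7  cdg$dfagggccdedegfgfabbd  d
    8  dcdg$dfagggccdedegfgfabb  b
    9  dedegfgfabbdcdg$dfagggcc  c
   10  degfgfabbdcdg$dfagggccde  e
   11  dfagggccdedegfgfabbdcdg$  $
   12  dg$dfagggccdedegfgfabbdc  c
   13  edegfgfabbdcdg$dfagggccd  d
   14  egfgfabbdcdg$dfagggccded  d
   15  fabbdcdg$dfagggccdedegfg  g
   16  fagggccdedegfgfabbdcdg$d  d
   17  fgfabbdcdg$dfagggccdedeg  g
   18  g$dfagggccdedegfgfabbdcd  d
   19  gccdedegfgfabbdcdg$dfagg  g
   20  gfabbdcdg$dfagggccdedegf  f
   21  gfgfabbdcdg$dfagggccdede  e
   22  ggccdedegfgfabbdcdg$dfag  g
   23  gggccdedegfgfabbdcdg$dfa  a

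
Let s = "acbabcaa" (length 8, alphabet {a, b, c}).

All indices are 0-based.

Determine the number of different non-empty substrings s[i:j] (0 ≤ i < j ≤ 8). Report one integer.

sorted suffixes:
  #0 SA[0]=7  'a'
  #1 SA[1]=6  'aa'
  #2 SA[2]=3  'abcaa'
  #3 SA[3]=0  'acbabcaa'
  #4 SA[4]=2  'babcaa'
  #5 SA[5]=4  'bcaa'
  #6 SA[6]=5  'caa'
  #7 SA[7]=1  'cbabcaa'

SA = [7, 6, 3, 0, 2, 4, 5, 1]
[i] adj suffixes → lcp
  [1] 7/6 → 1 ('a')
  [2] 6/3 → 1 ('a')
  [3] 3/0 → 1 ('a')
  [4] 0/2 → 0 ('')
  [5] 2/4 → 1 ('b')
  [6] 4/5 → 0 ('')
  [7] 5/1 → 1 ('c')

n(n+1)/2 = 8·9/2 = 36
Σ LCP = 0 + 1 + 1 + 1 + 0 + 1 + 0 + 1 = 5
distinct = 36 − 5 = 31

31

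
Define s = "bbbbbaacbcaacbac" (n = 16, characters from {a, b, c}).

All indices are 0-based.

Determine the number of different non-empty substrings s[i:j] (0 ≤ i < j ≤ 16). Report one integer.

rank→(start, suffix):
  0 → (10, 'aacbac')
  1 → (5, 'aacbcaacbac')
  2 → (14, 'ac')
  3 → (11, 'acbac')
  4 → (6, 'acbcaacbac')
  5 → (4, 'baacbcaacbac')
  6 → (13, 'bac')
  7 → (3, 'bbaacbcaacbac')
  8 → (2, 'bbbaacbcaacbac')
  9 → (1, 'bbbbaacbcaacbac')
  10 → (0, 'bbbbbaacbcaacbac')
  11 → (8, 'bcaacbac')
  12 → (15, 'c')
  13 → (9, 'caacbac')
  14 → (12, 'cbac')
  15 → (7, 'cbcaacbac')

SA = [10, 5, 14, 11, 6, 4, 13, 3, 2, 1, 0, 8, 15, 9, 12, 7]
[i] adj suffixes → lcp
  [1] 10/5 → 4 ('aacb')
  [2] 5/14 → 1 ('a')
  [3] 14/11 → 2 ('ac')
  [4] 11/6 → 3 ('acb')
  [5] 6/4 → 0 ('')
  [6] 4/13 → 2 ('ba')
  [7] 13/3 → 1 ('b')
  [8] 3/2 → 2 ('bb')
  [9] 2/1 → 3 ('bbb')
  [10] 1/0 → 4 ('bbbb')
  [11] 0/8 → 1 ('b')
  [12] 8/15 → 0 ('')
  [13] 15/9 → 1 ('c')
  [14] 9/12 → 1 ('c')
  [15] 12/7 → 2 ('cb')

n(n+1)/2 = 16·17/2 = 136
Σ LCP = 0 + 4 + 1 + 2 + 3 + 0 + 2 + 1 + 2 + 3 + 4 + 1 + 0 + 1 + 1 + 2 = 27
distinct = 136 − 27 = 109

109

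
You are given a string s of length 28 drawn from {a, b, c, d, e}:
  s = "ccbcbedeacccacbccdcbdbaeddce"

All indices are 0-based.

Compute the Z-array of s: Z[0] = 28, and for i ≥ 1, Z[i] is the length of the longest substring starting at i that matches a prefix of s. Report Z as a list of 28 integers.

[28, 1, 0, 1, 0, 0, 0, 0, 0, 2, 2, 1, 0, 1, 0, 2, 1, 0, 1, 0, 0, 0, 0, 0, 0, 0, 1, 0]

Z[0]=28
i=1: i≥r, start 0; Z[1]=1 extend→box=[1,2)
i=2: i≥r, start 0; Z[2]=0
i=3: i≥r, start 0; Z[3]=1 extend→box=[3,4)
i=4: i≥r, start 0; Z[4]=0
i=5: i≥r, start 0; Z[5]=0
i=6: i≥r, start 0; Z[6]=0
i=7: i≥r, start 0; Z[7]=0
i=8: i≥r, start 0; Z[8]=0
i=9: i≥r, start 0; Z[9]=2 extend→box=[9,11)
i=10: min(r-i=1, Z[1]=1)=1; Z[10]=2 extend→box=[10,12)
i=11: min(r-i=1, Z[1]=1)=1; Z[11]=1
i=12: i≥r, start 0; Z[12]=0
i=13: i≥r, start 0; Z[13]=1 extend→box=[13,14)
i=14: i≥r, start 0; Z[14]=0
i=15: i≥r, start 0; Z[15]=2 extend→box=[15,17)
i=16: min(r-i=1, Z[1]=1)=1; Z[16]=1
i=17: i≥r, start 0; Z[17]=0
i=18: i≥r, start 0; Z[18]=1 extend→box=[18,19)
i=19: i≥r, start 0; Z[19]=0
i=20: i≥r, start 0; Z[20]=0
i=21: i≥r, start 0; Z[21]=0
i=22: i≥r, start 0; Z[22]=0
i=23: i≥r, start 0; Z[23]=0
i=24: i≥r, start 0; Z[24]=0
i=25: i≥r, start 0; Z[25]=0
i=26: i≥r, start 0; Z[26]=1 extend→box=[26,27)
i=27: i≥r, start 0; Z[27]=0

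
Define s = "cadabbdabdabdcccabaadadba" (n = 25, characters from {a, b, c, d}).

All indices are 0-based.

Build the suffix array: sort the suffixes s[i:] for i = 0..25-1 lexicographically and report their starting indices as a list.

[24, 18, 16, 3, 7, 10, 1, 19, 21, 23, 17, 4, 5, 8, 11, 15, 0, 14, 13, 2, 6, 9, 20, 22, 12]

rank | idx | suffix
   0 |  24 | a
   1 |  18 | aadadba
   2 |  16 | abaadadba
   3 |   3 | abbdabdabdcccabaadadba
   4 |   7 | abdabdcccabaadadba
   5 |  10 | abdcccabaadadba
   6 |   1 | adabbdabdabdcccabaadadba
   7 |  19 | adadba
   8 |  21 | adba
   9 |  23 | ba
  10 |  17 | baadadba
  11 |   4 | bbdabdabdcccabaadadba
  12 |   5 | bdabdabdcccabaadadba
  13 |   8 | bdabdcccabaadadba
  14 |  11 | bdcccabaadadba
  15 |  15 | cabaadadba
  16 |   0 | cadabbdabdabdcccabaadadba
  17 |  14 | ccabaadadba
  18 |  13 | cccabaadadba
  19 |   2 | dabbdabdabdcccabaadadba
  20 |   6 | dabdabdcccabaadadba
  21 |   9 | dabdcccabaadadba
  22 |  20 | dadba
  23 |  22 | dba
  24 |  12 | dcccabaadadba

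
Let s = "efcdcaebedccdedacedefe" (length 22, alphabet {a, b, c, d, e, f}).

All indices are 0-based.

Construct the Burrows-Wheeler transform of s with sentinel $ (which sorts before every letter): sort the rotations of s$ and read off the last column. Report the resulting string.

rank  rotation                 last
    0  $efcdcaebedccdedacedefe  e
    1  acedefe$efcdcaebedccded  d
    2  aebedccdedacedefe$efcdc  c
    3  bedccdedacedefe$efcdcae  e
    4  caebedccdedacedefe$efcd  d
    5  ccdedacedefe$efcdcaebed  d
    6  cdcaebedccdedacedefe$ef  f
    7  cdedacedefe$efcdcaebedc  c
    8  cedefe$efcdcaebedccdeda  a
    9  dacedefe$efcdcaebedccde  e
   10  dcaebedccdedacedefe$efc  c
   11  dccdedacedefe$efcdcaebe  e
   12  dedacedefe$efcdcaebedcc  c
   13  defe$efcdcaebedccdedace  e
   14  e$efcdcaebedccdedacedef  f
   15  ebedccdedacedefe$efcdca  a
   16  edacedefe$efcdcaebedccd  d
   17  edccdedacedefe$efcdcaeb  b
   18  edefe$efcdcaebedccdedac  c
   19  efcdcaebedccdedacedefe$  $
   20  efe$efcdcaebedccdedaced  d
   21  fcdcaebedccdedacedefe$e  e
   22  fe$efcdcaebedccdedacede  e

edceddfcaececefadbc$dee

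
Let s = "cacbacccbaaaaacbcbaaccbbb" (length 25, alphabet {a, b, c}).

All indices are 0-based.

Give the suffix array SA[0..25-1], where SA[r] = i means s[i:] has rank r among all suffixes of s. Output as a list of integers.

[9, 10, 11, 12, 18, 1, 13, 19, 4, 24, 8, 17, 3, 23, 22, 15, 0, 7, 16, 2, 21, 14, 6, 20, 5]

rank→(start, suffix):
  0 → (9, 'aaaaacbcbaaccbbb')
  1 → (10, 'aaaacbcbaaccbbb')
  2 → (11, 'aaacbcbaaccbbb')
  3 → (12, 'aacbcbaaccbbb')
  4 → (18, 'aaccbbb')
  5 → (1, 'acbacccbaaaaacbcbaaccbbb')
  6 → (13, 'acbcbaaccbbb')
  7 → (19, 'accbbb')
  8 → (4, 'acccbaaaaacbcbaaccbbb')
  9 → (24, 'b')
  10 → (8, 'baaaaacbcbaaccbbb')
  11 → (17, 'baaccbbb')
  12 → (3, 'bacccbaaaaacbcbaaccbbb')
  13 → (23, 'bb')
  14 → (22, 'bbb')
  15 → (15, 'bcbaaccbbb')
  16 → (0, 'cacbacccbaaaaacbcbaaccbbb')
  17 → (7, 'cbaaaaacbcbaaccbbb')
  18 → (16, 'cbaaccbbb')
  19 → (2, 'cbacccbaaaaacbcbaaccbbb')
  20 → (21, 'cbbb')
  21 → (14, 'cbcbaaccbbb')
  22 → (6, 'ccbaaaaacbcbaaccbbb')
  23 → (20, 'ccbbb')
  24 → (5, 'cccbaaaaacbcbaaccbbb')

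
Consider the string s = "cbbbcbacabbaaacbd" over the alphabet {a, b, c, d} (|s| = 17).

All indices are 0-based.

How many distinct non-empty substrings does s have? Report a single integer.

133

rank | idx | suffix
   0 |  11 | aaacbd
   1 |  12 | aacbd
   2 |   8 | abbaaacbd
   3 |   6 | acabbaaacbd
   4 |  13 | acbd
   5 |  10 | baaacbd
   6 |   5 | bacabbaaacbd
   7 |   9 | bbaaacbd
   8 |   1 | bbbcbacabbaaacbd
   9 |   2 | bbcbacabbaaacbd
  10 |   3 | bcbacabbaaacbd
  11 |  15 | bd
  12 |   7 | cabbaaacbd
  13 |   4 | cbacabbaaacbd
  14 |   0 | cbbbcbacabbaaacbd
  15 |  14 | cbd
  16 |  16 | d

SA = [11, 12, 8, 6, 13, 10, 5, 9, 1, 2, 3, 15, 7, 4, 0, 14, 16]
[i] adj suffixes → lcp
  [1] 11/12 → 2 ('aa')
  [2] 12/8 → 1 ('a')
  [3] 8/6 → 1 ('a')
  [4] 6/13 → 2 ('ac')
  [5] 13/10 → 0 ('')
  [6] 10/5 → 2 ('ba')
  [7] 5/9 → 1 ('b')
  [8] 9/1 → 2 ('bb')
  [9] 1/2 → 2 ('bb')
  [10] 2/3 → 1 ('b')
  [11] 3/15 → 1 ('b')
  [12] 15/7 → 0 ('')
  [13] 7/4 → 1 ('c')
  [14] 4/0 → 2 ('cb')
  [15] 0/14 → 2 ('cb')
  [16] 14/16 → 0 ('')

n(n+1)/2 = 17·18/2 = 153
Σ LCP = 0 + 2 + 1 + 1 + 2 + 0 + 2 + 1 + 2 + 2 + 1 + 1 + 0 + 1 + 2 + 2 + 0 = 20
distinct = 153 − 20 = 133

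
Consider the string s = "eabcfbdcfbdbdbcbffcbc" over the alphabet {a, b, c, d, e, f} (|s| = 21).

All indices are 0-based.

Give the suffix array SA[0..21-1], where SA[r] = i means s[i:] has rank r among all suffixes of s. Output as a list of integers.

rank | idx | suffix
   0 |   1 | abcfbdcfbdbdbcbffcbc
   1 |  19 | bc
   2 |  13 | bcbffcbc
   3 |   2 | bcfbdcfbdbdbcbffcbc
   4 |  11 | bdbcbffcbc
   5 |   9 | bdbdbcbffcbc
   6 |   5 | bdcfbdbdbcbffcbc
   7 |  15 | bffcbc
   8 |  20 | c
   9 |  18 | cbc
  10 |  14 | cbffcbc
  11 |   7 | cfbdbdbcbffcbc
  12 |   3 | cfbdcfbdbdbcbffcbc
  13 |  12 | dbcbffcbc
  14 |  10 | dbdbcbffcbc
  15 |   6 | dcfbdbdbcbffcbc
  16 |   0 | eabcfbdcfbdbdbcbffcbc
  17 |   8 | fbdbdbcbffcbc
  18 |   4 | fbdcfbdbdbcbffcbc
  19 |  17 | fcbc
  20 |  16 | ffcbc

[1, 19, 13, 2, 11, 9, 5, 15, 20, 18, 14, 7, 3, 12, 10, 6, 0, 8, 4, 17, 16]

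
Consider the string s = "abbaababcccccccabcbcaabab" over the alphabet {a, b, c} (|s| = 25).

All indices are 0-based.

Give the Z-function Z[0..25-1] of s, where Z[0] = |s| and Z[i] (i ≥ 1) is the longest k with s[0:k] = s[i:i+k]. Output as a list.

[25, 0, 0, 1, 2, 0, 2, 0, 0, 0, 0, 0, 0, 0, 0, 2, 0, 0, 0, 0, 1, 2, 0, 2, 0]

Z[0]=25
i=1: i≥r, start 0; Z[1]=0
i=2: i≥r, start 0; Z[2]=0
i=3: i≥r, start 0; Z[3]=1 grow→box=[3,4)
i=4: i≥r, start 0; Z[4]=2 grow→box=[4,6)
i=5: min(r-i=1, Z[1]=0)=0; Z[5]=0
i=6: i≥r, start 0; Z[6]=2 grow→box=[6,8)
i=7: min(r-i=1, Z[1]=0)=0; Z[7]=0
i=8: i≥r, start 0; Z[8]=0
i=9: i≥r, start 0; Z[9]=0
i=10: i≥r, start 0; Z[10]=0
i=11: i≥r, start 0; Z[11]=0
i=12: i≥r, start 0; Z[12]=0
i=13: i≥r, start 0; Z[13]=0
i=14: i≥r, start 0; Z[14]=0
i=15: i≥r, start 0; Z[15]=2 grow→box=[15,17)
i=16: min(r-i=1, Z[1]=0)=0; Z[16]=0
i=17: i≥r, start 0; Z[17]=0
i=18: i≥r, start 0; Z[18]=0
i=19: i≥r, start 0; Z[19]=0
i=20: i≥r, start 0; Z[20]=1 grow→box=[20,21)
i=21: i≥r, start 0; Z[21]=2 grow→box=[21,23)
i=22: min(r-i=1, Z[1]=0)=0; Z[22]=0
i=23: i≥r, start 0; Z[23]=2 grow→box=[23,25)
i=24: min(r-i=1, Z[1]=0)=0; Z[24]=0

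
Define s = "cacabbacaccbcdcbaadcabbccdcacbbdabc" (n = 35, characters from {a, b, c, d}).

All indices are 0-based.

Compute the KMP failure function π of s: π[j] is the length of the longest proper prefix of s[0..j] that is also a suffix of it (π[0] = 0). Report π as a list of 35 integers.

[0, 0, 1, 2, 0, 0, 0, 1, 2, 3, 1, 0, 1, 0, 1, 0, 0, 0, 0, 1, 2, 0, 0, 1, 1, 0, 1, 2, 3, 0, 0, 0, 0, 0, 1]

π[0] = 0
j=1 s[j]='a': π[1]=0 (border '')
j=2 s[j]='c': π[2]=1 (border 'c')
j=3 s[j]='a': π[3]=2 (border 'ca')
j=4 s[j]='b': k: 2→0; π[4]=0 (border '')
j=5 s[j]='b': π[5]=0 (border '')
j=6 s[j]='a': π[6]=0 (border '')
j=7 s[j]='c': π[7]=1 (border 'c')
j=8 s[j]='a': π[8]=2 (border 'ca')
j=9 s[j]='c': π[9]=3 (border 'cac')
j=10 s[j]='c': k: 3→1→0; π[10]=1 (border 'c')
j=11 s[j]='b': k: 1→0; π[11]=0 (border '')
j=12 s[j]='c': π[12]=1 (border 'c')
j=13 s[j]='d': k: 1→0; π[13]=0 (border '')
j=14 s[j]='c': π[14]=1 (border 'c')
j=15 s[j]='b': k: 1→0; π[15]=0 (border '')
j=16 s[j]='a': π[16]=0 (border '')
j=17 s[j]='a': π[17]=0 (border '')
j=18 s[j]='d': π[18]=0 (border '')
j=19 s[j]='c': π[19]=1 (border 'c')
j=20 s[j]='a': π[20]=2 (border 'ca')
j=21 s[j]='b': k: 2→0; π[21]=0 (border '')
j=22 s[j]='b': π[22]=0 (border '')
j=23 s[j]='c': π[23]=1 (border 'c')
j=24 s[j]='c': k: 1→0; π[24]=1 (border 'c')
j=25 s[j]='d': k: 1→0; π[25]=0 (border '')
j=26 s[j]='c': π[26]=1 (border 'c')
j=27 s[j]='a': π[27]=2 (border 'ca')
j=28 s[j]='c': π[28]=3 (border 'cac')
j=29 s[j]='b': k: 3→1→0; π[29]=0 (border '')
j=30 s[j]='b': π[30]=0 (border '')
j=31 s[j]='d': π[31]=0 (border '')
j=32 s[j]='a': π[32]=0 (border '')
j=33 s[j]='b': π[33]=0 (border '')
j=34 s[j]='c': π[34]=1 (border 'c')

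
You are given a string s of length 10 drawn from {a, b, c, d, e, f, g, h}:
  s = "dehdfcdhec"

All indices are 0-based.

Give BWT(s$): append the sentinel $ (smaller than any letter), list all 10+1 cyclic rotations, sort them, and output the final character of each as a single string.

cef$hchdded

rank  rotation     last
    0  $dehdfcdhec  c
    1  c$dehdfcdhe  e
    2  cdhec$dehdf  f
    3  dehdfcdhec$  $
    4  dfcdhec$deh  h
    5  dhec$dehdfc  c
    6  ec$dehdfcdh  h
    7  ehdfcdhec$d  d
    8  fcdhec$dehd  d
    9  hdfcdhec$de  e
   10  hec$dehdfcd  d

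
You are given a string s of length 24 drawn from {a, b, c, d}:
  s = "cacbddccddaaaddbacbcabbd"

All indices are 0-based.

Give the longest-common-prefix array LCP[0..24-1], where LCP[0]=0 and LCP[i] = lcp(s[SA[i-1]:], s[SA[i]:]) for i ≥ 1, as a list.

[0, 2, 1, 1, 3, 1, 0, 1, 1, 1, 2, 0, 2, 1, 2, 1, 1, 0, 1, 1, 1, 1, 2, 2]

rank→(start, suffix):
  0 → (10, 'aaaddbacbcabbd')
  1 → (11, 'aaddbacbcabbd')
  2 → (20, 'abbd')
  3 → (16, 'acbcabbd')
  4 → (1, 'acbddccddaaaddbacbcabbd')
  5 → (12, 'addbacbcabbd')
  6 → (15, 'bacbcabbd')
  7 → (21, 'bbd')
  8 → (18, 'bcabbd')
  9 → (22, 'bd')
  10 → (3, 'bddccddaaaddbacbcabbd')
  11 → (19, 'cabbd')
  12 → (0, 'cacbddccddaaaddbacbcabbd')
  13 → (17, 'cbcabbd')
  14 → (2, 'cbddccddaaaddbacbcabbd')
  15 → (6, 'ccddaaaddbacbcabbd')
  16 → (7, 'cddaaaddbacbcabbd')
  17 → (23, 'd')
  18 → (9, 'daaaddbacbcabbd')
  19 → (14, 'dbacbcabbd')
  20 → (5, 'dccddaaaddbacbcabbd')
  21 → (8, 'ddaaaddbacbcabbd')
  22 → (13, 'ddbacbcabbd')
  23 → (4, 'ddccddaaaddbacbcabbd')

SA = [10, 11, 20, 16, 1, 12, 15, 21, 18, 22, 3, 19, 0, 17, 2, 6, 7, 23, 9, 14, 5, 8, 13, 4]
i: (SA[i-1],SA[i]) lcp shared
  1: (10,11) 2 'aa'
  2: (11,20) 1 'a'
  3: (20,16) 1 'a'
  4: (16,1) 3 'acb'
  5: (1,12) 1 'a'
  6: (12,15) 0 ''
  7: (15,21) 1 'b'
  8: (21,18) 1 'b'
  9: (18,22) 1 'b'
  10: (22,3) 2 'bd'
  11: (3,19) 0 ''
  12: (19,0) 2 'ca'
  13: (0,17) 1 'c'
  14: (17,2) 2 'cb'
  15: (2,6) 1 'c'
  16: (6,7) 1 'c'
  17: (7,23) 0 ''
  18: (23,9) 1 'd'
  19: (9,14) 1 'd'
  20: (14,5) 1 'd'
  21: (5,8) 1 'd'
  22: (8,13) 2 'dd'
  23: (13,4) 2 'dd'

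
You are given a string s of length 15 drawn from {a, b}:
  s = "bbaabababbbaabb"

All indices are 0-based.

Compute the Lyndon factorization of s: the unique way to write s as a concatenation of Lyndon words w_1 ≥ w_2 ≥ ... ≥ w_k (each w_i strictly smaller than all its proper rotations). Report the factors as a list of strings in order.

["b", "b", "aabababbbaabb"]

emit factor 1: 'b' (i=0, period=1)
emit factor 2: 'b' (i=1, period=1)
emit factor 3: 'aabababbbaabb' (i=2, period=13)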